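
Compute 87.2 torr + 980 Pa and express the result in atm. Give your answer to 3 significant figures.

0.124 atm

87.2 torr = 0.114737 atm and 980 Pa = 0.00967185 atm.
0.114737 + 0.00967185 ≈ 0.124 atm.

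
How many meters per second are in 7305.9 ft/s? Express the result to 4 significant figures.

1 foot per second = 0.304800 m/s.
So 7305.9 × 0.304800 ≈ 2227 m/s.

2227 m/s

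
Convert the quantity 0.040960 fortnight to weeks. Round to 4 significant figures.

1 fortnight = 2.00000 wk.
Thus 0.040960 × 2.00000 ≈ 0.08192 wk.

0.08192 wk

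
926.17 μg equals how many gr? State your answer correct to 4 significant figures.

0.01429 gr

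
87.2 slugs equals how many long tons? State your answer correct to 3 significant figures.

1 slug = 0.0143634 long ton.
87.2 × 0.0143634 ≈ 1.25 long ton.

1.25 long ton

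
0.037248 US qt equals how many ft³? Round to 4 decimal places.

1 US qt = 0.0334201 ft³.
Thus 0.037248 × 0.0334201 ≈ 0.0012 ft³.

0.0012 cubic feet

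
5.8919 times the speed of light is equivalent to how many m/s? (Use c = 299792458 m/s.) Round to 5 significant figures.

1 speed of light = 2.99792 × 10^8 m/s.
Then 5.8919 × 2.99792 × 10^8 ≈ 1.7663 × 10^9 m/s.

1.7663 × 10^9 meters per second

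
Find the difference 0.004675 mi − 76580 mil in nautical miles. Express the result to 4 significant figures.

0.003012 nmi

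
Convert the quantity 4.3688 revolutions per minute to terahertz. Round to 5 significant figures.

7.2813e-14 terahertz

1 rpm = 1.66667e-14 THz.
4.3688 × 1.66667e-14 ≈ 7.2813e-14 THz.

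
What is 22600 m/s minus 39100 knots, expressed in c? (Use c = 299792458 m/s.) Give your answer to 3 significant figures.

22600 m/s = 7.53855e-5 c and 39100 kn = 6.70957e-5 c.
7.53855e-5 − 6.70957e-5 ≈ 8.29e-6 c.

8.29e-6 times the speed of light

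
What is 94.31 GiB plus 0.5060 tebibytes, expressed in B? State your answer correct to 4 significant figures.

6.576e+11 B

94.31 GiB = 1.01265e+11 B and 0.5060 TiB = 5.56353e+11 B.
1.01265e+11 + 5.56353e+11 ≈ 6.576e+11 B.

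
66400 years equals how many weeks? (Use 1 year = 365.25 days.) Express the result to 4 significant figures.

3.465 × 10^6 weeks

1 year = 52.1786 wk.
66400 × 52.1786 ≈ 3.465 × 10^6 wk.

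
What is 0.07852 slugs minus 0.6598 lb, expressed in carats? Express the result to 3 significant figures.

4230 ct

0.07852 slug = 5729.57 ct and 0.6598 lb = 1496.40 ct.
5729.57 − 1496.40 ≈ 4230 ct.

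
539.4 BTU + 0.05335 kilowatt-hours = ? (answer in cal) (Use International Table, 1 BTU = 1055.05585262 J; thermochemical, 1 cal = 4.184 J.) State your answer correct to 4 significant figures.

181900 cal

539.4 BTU = 136017 cal and 0.05335 kWh = 45903.4 cal.
136017 + 45903.4 ≈ 181900 cal.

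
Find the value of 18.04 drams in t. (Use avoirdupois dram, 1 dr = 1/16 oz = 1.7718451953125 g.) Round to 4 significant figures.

3.196 × 10^-5 t

1 dr = 1.77185 × 10^-6 t.
So 18.04 × 1.77185 × 10^-6 ≈ 3.196 × 10^-5 t.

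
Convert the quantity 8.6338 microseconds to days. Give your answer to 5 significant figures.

1 microsecond = 1.15741e-11 days.
Thus 8.6338 × 1.15741e-11 ≈ 9.9928e-11 d.

9.9928e-11 d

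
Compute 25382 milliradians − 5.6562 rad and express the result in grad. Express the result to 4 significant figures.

1256 grad

25382 mrad = 1615.87 grad and 5.6562 rad = 360.085 grad.
1615.87 − 360.085 ≈ 1256 grad.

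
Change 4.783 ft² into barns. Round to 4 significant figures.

4.444 × 10^27 barns

1 square foot = 9.29030 × 10^26 barn.
4.783 × 9.29030 × 10^26 ≈ 4.444 × 10^27 barn.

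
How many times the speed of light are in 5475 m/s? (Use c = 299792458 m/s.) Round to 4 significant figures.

1.826e-5 times the speed of light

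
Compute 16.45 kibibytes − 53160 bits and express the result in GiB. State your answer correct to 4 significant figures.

9.499e-6 GiB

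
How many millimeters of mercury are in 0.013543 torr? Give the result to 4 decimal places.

0.0135 mmHg

1 torr = 1.00000 millimeters of mercury.
0.013543 × 1.00000 ≈ 0.0135 mmHg.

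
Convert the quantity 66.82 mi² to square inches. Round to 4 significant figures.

2.682e+11 in²

1 square mile = 4.01449e+9 in².
66.82 × 4.01449e+9 ≈ 2.682e+11 in².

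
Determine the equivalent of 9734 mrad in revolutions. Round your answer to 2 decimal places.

1.55 rev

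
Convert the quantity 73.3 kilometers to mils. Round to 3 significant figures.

1 kilometer = 3.93701e+7 mil.
So 73.3 × 3.93701e+7 ≈ 2.89e+9 mil.

2.89e+9 mil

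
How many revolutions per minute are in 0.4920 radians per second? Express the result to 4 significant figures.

1 radian per second = 9.54930 rpm.
Then 0.4920 × 9.54930 ≈ 4.698 rpm.

4.698 revolutions per minute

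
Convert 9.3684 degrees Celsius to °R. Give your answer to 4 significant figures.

508.5 °R

°R = (°C + 273.15) × 9/5.
Applying the formula gives 508.5 °R.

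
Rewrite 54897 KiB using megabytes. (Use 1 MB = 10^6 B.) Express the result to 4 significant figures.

56.21 MB

1 KiB = 0.00102400 megabytes.
Thus 54897 × 0.00102400 ≈ 56.21 MB.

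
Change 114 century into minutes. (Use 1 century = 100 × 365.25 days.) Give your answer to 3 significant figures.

6.00 × 10^9 minutes

1 century = 5.25960 × 10^7 minutes.
114 × 5.25960 × 10^7 ≈ 6.00 × 10^9 min.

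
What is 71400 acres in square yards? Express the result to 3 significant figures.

3.46 × 10^8 yd²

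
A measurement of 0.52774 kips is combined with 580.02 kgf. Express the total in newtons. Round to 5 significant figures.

0.52774 kip = 2347.504 N and 580.02 kgf = 5688.053 N.
2347.504 + 5688.053 ≈ 8035.6 N.

8035.6 N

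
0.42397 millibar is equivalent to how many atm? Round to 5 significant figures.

1 millibar = 0.000986923 atmospheres.
So 0.42397 × 0.000986923 ≈ 0.00041843 atm.

0.00041843 atm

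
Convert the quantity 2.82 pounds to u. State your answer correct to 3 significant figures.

7.70e+26 u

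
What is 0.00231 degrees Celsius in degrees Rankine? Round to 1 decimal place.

491.7 degrees Rankine

°R = (°C + 273.15) × 9/5.
Applying the formula gives 491.7 °R.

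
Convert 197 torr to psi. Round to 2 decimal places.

3.81 pounds per square inch

1 torr = 0.0193368 psi.
So 197 × 0.0193368 ≈ 3.81 psi.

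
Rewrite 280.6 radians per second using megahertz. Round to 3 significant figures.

1 rad/s = 1.59155e-7 megahertz.
280.6 × 1.59155e-7 ≈ 4.47e-5 MHz.

4.47e-5 MHz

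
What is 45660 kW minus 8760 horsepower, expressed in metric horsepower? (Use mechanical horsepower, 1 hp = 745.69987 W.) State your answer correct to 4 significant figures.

53200 PS

45660 kW = 62080.3 PS and 8760 hp = 8881.50 PS.
62080.3 − 8881.50 ≈ 53200 PS.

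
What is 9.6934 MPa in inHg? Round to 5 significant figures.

1 megapascal = 295.300 inHg.
Then 9.6934 × 295.300 ≈ 2862.5 inHg.

2862.5 inHg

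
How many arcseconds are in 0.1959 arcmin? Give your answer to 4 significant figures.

11.75 arcseconds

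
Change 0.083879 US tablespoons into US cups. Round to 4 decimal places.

0.0052 US cup

1 US tbsp = 0.0625000 US cups.
So 0.083879 × 0.0625000 ≈ 0.0052 US cup.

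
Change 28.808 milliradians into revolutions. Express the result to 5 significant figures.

1 mrad = 0.000159155 revolutions.
Then 28.808 × 0.000159155 ≈ 0.0045849 rev.

0.0045849 rev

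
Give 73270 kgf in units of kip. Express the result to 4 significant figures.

1 kilogram-force = 0.00220462 kip.
73270 × 0.00220462 ≈ 161.5 kip.

161.5 kips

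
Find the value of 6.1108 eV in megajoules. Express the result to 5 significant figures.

9.7906 × 10^-25 MJ

1 eV = 1.60218 × 10^-25 MJ.
Then 6.1108 × 1.60218 × 10^-25 ≈ 9.7906 × 10^-25 MJ.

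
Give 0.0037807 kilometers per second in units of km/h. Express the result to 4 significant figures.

1 km/s = 3600.00 km/h.
So 0.0037807 × 3600.00 ≈ 13.61 km/h.

13.61 kilometers per hour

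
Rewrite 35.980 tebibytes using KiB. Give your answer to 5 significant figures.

3.8633e+10 KiB

1 TiB = 1.07374e+9 KiB.
Then 35.980 × 1.07374e+9 ≈ 3.8633e+10 KiB.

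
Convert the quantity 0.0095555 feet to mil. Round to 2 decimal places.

114.67 mil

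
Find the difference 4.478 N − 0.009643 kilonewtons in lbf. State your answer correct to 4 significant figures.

-1.161 lbf

4.478 N = 1.00669 lbf and 0.009643 kN = 2.16783 lbf.
1.00669 − 2.16783 ≈ -1.161 lbf.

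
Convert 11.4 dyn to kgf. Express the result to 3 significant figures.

1.16e-5 kgf

1 dyn = 1.01972e-6 kgf.
Thus 11.4 × 1.01972e-6 ≈ 1.16e-5 kgf.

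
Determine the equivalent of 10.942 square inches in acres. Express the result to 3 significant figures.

1.74 × 10^-6 acre

1 in² = 1.59423 × 10^-7 acre.
10.942 × 1.59423 × 10^-7 ≈ 1.74 × 10^-6 acre.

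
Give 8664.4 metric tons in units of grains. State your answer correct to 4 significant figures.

1 t = 1.54324e+7 gr.
Thus 8664.4 × 1.54324e+7 ≈ 1.337e+11 gr.

1.337e+11 gr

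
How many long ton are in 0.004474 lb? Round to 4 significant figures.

1.997 × 10^-6 long tons

1 pound = 0.000446429 long ton.
0.004474 × 0.000446429 ≈ 1.997 × 10^-6 long ton.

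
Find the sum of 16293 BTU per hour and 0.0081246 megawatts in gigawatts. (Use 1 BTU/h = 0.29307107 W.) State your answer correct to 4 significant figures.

1.290 × 10^-5 gigawatts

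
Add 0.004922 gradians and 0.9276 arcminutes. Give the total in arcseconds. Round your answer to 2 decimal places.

71.60 arcsec

0.004922 grad = 15.9473 arcsec and 0.9276 arcmin = 55.6560 arcsec.
15.9473 + 55.6560 ≈ 71.60 arcsec.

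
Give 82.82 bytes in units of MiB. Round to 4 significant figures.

7.898e-5 MiB

1 byte = 9.53674e-7 mebibytes.
Thus 82.82 × 9.53674e-7 ≈ 7.898e-5 MiB.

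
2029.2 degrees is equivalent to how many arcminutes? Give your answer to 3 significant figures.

122000 arcmin

1 degree = 60.0000 arcminutes.
Then 2029.2 × 60.0000 ≈ 122000 arcmin.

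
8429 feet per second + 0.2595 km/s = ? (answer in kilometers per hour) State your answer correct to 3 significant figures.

8429 ft/s = 9248.97 km/h and 0.2595 km/s = 934.200 km/h.
9248.97 + 934.200 ≈ 10200 km/h.

10200 km/h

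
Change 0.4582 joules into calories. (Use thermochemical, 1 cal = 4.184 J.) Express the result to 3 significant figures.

0.110 calories

1 J = 0.239006 cal.
Thus 0.4582 × 0.239006 ≈ 0.110 cal.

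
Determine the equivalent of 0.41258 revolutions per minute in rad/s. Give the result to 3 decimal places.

0.043 rad/s

1 rpm = 0.104720 rad/s.
Thus 0.41258 × 0.104720 ≈ 0.043 rad/s.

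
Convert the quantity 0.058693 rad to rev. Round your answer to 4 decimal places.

0.0093 rev

1 rad = 0.159155 rev.
0.058693 × 0.159155 ≈ 0.0093 rev.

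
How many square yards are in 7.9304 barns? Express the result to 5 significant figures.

1 barn = 1.19599 × 10^-28 square yards.
Then 7.9304 × 1.19599 × 10^-28 ≈ 9.4847 × 10^-28 yd².

9.4847 × 10^-28 yd²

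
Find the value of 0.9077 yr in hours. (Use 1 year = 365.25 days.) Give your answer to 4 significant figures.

7957 hours

1 year = 8766.00 h.
Thus 0.9077 × 8766.00 ≈ 7957 h.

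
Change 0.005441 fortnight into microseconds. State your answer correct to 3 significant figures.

1 fortnight = 1.20960e+12 microseconds.
So 0.005441 × 1.20960e+12 ≈ 6.58e+9 μs.

6.58e+9 microseconds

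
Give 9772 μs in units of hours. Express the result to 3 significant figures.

2.71e-6 hours

1 μs = 2.77778e-10 hours.
So 9772 × 2.77778e-10 ≈ 2.71e-6 h.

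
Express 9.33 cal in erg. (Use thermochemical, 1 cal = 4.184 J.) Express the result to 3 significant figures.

3.90e+8 erg

1 cal = 4.18400e+7 ergs.
Then 9.33 × 4.18400e+7 ≈ 3.90e+8 erg.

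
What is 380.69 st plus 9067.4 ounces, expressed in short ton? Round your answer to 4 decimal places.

2.9482 short tons

380.69 st = 2.66483 short ton and 9067.4 oz = 0.283356 short ton.
2.66483 + 0.283356 ≈ 2.9482 short ton.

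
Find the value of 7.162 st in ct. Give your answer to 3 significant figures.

227000 carats

1 stone = 31751.5 ct.
So 7.162 × 31751.5 ≈ 227000 ct.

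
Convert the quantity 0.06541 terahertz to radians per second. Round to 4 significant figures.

4.110 × 10^11 rad/s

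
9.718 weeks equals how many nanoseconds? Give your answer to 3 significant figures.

5.88 × 10^15 nanoseconds

1 week = 6.04800 × 10^14 ns.
So 9.718 × 6.04800 × 10^14 ≈ 5.88 × 10^15 ns.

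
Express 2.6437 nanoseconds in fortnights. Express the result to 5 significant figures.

2.1856e-15 fortnights

1 nanosecond = 8.26720e-16 fortnight.
So 2.6437 × 8.26720e-16 ≈ 2.1856e-15 fortnight.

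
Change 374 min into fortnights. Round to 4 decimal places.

1 min = 4.96032e-5 fortnights.
374 × 4.96032e-5 ≈ 0.0186 fortnight.

0.0186 fortnight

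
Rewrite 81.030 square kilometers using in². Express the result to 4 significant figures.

1 km² = 1.55000e+9 in².
So 81.030 × 1.55000e+9 ≈ 1.256e+11 in².

1.256e+11 in²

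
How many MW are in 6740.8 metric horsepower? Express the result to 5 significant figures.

4.9578 megawatts

1 metric horsepower = 0.00073549875 megawatts.
6740.8 × 0.00073549875 ≈ 4.9578 MW.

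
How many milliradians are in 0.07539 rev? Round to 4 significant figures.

1 revolution = 6283.19 milliradians.
0.07539 × 6283.19 ≈ 473.7 mrad.

473.7 mrad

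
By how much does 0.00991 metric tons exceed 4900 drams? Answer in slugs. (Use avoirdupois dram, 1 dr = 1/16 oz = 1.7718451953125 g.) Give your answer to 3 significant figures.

0.0841 slugs

0.00991 t = 0.679051 slug and 4900 dr = 0.594909 slug.
0.679051 − 0.594909 ≈ 0.0841 slug.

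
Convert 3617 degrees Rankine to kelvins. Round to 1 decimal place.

2009.4 kelvins

°R = K × 9/5.
Applying the formula gives 2009.4 K.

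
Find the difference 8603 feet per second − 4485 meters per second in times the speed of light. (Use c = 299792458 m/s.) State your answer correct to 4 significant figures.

-6.214 × 10^-6 c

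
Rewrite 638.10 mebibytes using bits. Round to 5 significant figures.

1 mebibyte = 8.38861 × 10^6 bit.
Then 638.10 × 8.38861 × 10^6 ≈ 5.3528 × 10^9 bit.

5.3528 × 10^9 bits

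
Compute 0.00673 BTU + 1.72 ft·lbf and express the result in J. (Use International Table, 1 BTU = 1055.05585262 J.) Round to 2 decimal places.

9.43 J

0.00673 BTU = 7.10053 J and 1.72 ft·lbf = 2.33201 J.
7.10053 + 2.33201 ≈ 9.43 J.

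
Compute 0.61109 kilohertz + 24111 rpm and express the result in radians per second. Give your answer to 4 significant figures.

6364 rad/s

0.61109 kHz = 3839.59 rad/s and 24111 rpm = 2524.90 rad/s.
3839.59 + 2524.90 ≈ 6364 rad/s.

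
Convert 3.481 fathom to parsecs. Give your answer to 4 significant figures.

2.063 × 10^-16 pc

1 fathom = 5.92674 × 10^-17 parsecs.
Then 3.481 × 5.92674 × 10^-17 ≈ 2.063 × 10^-16 pc.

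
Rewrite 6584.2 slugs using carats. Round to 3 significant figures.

1 slug = 72969.5 ct.
So 6584.2 × 72969.5 ≈ 4.80 × 10^8 ct.

4.80 × 10^8 ct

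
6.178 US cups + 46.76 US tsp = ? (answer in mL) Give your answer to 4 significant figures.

6.178 US cup = 1461.64 mL and 46.76 US tsp = 230.476 mL.
1461.64 + 230.476 ≈ 1692 mL.

1692 milliliters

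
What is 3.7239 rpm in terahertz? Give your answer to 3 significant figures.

1 rpm = 1.66667 × 10^-14 THz.
So 3.7239 × 1.66667 × 10^-14 ≈ 6.21 × 10^-14 THz.

6.21 × 10^-14 terahertz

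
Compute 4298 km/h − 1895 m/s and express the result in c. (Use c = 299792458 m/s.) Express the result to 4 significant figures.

-2.339 × 10^-6 c

4298 km/h = 3.98238 × 10^-6 c and 1895 m/s = 6.32104 × 10^-6 c.
3.98238 × 10^-6 − 6.32104 × 10^-6 ≈ -2.339 × 10^-6 c.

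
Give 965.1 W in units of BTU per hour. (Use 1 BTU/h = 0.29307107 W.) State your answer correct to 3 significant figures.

1 watt = 3.41214 BTU/h.
So 965.1 × 3.41214 ≈ 3290 BTU/h.

3290 BTU per hour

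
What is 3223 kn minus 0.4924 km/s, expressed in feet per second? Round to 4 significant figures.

3223 kn = 5439.81 ft/s and 0.4924 km/s = 1615.49 ft/s.
5439.81 − 1615.49 ≈ 3824 ft/s.

3824 ft/s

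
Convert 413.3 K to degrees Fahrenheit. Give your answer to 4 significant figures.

284.3 degrees Fahrenheit

K = (°F + 459.67) × 5/9.
Applying the formula gives 284.3 °F.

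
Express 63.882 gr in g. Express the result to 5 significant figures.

4.1395 g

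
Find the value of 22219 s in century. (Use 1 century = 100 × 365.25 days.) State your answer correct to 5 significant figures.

1 s = 3.16881e-10 century.
So 22219 × 3.16881e-10 ≈ 7.0408e-6 century.

7.0408e-6 centuries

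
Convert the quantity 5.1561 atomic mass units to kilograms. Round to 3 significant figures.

1 atomic mass unit = 1.66054e-27 kg.
Then 5.1561 × 1.66054e-27 ≈ 8.56e-27 kg.

8.56e-27 kg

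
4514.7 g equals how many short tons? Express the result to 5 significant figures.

1 gram = 1.10231 × 10^-6 short ton.
So 4514.7 × 1.10231 × 10^-6 ≈ 0.0049766 short ton.

0.0049766 short ton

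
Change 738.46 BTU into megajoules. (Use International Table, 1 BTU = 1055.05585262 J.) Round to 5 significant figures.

1 British thermal unit = 0.00105506 MJ.
Thus 738.46 × 0.00105506 ≈ 0.77912 MJ.

0.77912 megajoules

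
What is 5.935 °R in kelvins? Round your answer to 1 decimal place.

3.3 kelvins

°R = K × 9/5.
Applying the formula gives 3.3 K.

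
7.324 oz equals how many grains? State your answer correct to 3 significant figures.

3200 grains

1 oz = 437.500 gr.
7.324 × 437.500 ≈ 3200 gr.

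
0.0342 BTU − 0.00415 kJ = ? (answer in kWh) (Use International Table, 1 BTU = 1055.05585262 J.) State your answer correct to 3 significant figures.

8.87e-6 kWh

0.0342 BTU = 1.00230e-5 kWh and 0.00415 kJ = 1.15278e-6 kWh.
1.00230e-5 − 1.15278e-6 ≈ 8.87e-6 kWh.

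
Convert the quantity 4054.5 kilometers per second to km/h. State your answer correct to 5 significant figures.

1 km/s = 3600.00 kilometers per hour.
Thus 4054.5 × 3600.00 ≈ 1.4596 × 10^7 km/h.

1.4596 × 10^7 kilometers per hour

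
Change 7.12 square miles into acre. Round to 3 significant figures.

4560 acres

1 square mile = 640.000 acres.
So 7.12 × 640.000 ≈ 4560 acre.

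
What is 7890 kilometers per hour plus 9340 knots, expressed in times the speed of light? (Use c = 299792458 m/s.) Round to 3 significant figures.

7890 km/h = 7.31061e-6 c and 9340 kn = 1.60275e-5 c.
7.31061e-6 + 1.60275e-5 ≈ 2.33e-5 c.

2.33e-5 c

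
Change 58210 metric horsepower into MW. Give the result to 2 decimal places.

42.81 megawatts

1 PS = 0.000735499 megawatts.
Thus 58210 × 0.000735499 ≈ 42.81 MW.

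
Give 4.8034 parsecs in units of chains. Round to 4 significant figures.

1 parsec = 1.53388 × 10^15 chain.
Then 4.8034 × 1.53388 × 10^15 ≈ 7.368 × 10^15 chain.

7.368 × 10^15 chain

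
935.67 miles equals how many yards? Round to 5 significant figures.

1.6468e+6 yd

1 mi = 1760.00 yd.
Thus 935.67 × 1760.00 ≈ 1.6468e+6 yd.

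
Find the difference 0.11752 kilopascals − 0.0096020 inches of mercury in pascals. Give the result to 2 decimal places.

85.00 pascals

0.11752 kPa = 117.520 Pa and 0.0096020 inHg = 32.5161 Pa.
117.520 − 32.5161 ≈ 85.00 Pa.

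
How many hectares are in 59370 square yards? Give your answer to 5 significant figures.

4.9641 hectares

1 yd² = 8.36127 × 10^-5 ha.
Then 59370 × 8.36127 × 10^-5 ≈ 4.9641 ha.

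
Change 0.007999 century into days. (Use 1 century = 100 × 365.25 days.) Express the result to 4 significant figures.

1 century = 36525.0 days.
0.007999 × 36525.0 ≈ 292.2 d.

292.2 d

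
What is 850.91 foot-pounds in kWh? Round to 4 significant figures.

0.0003205 kilowatt-hours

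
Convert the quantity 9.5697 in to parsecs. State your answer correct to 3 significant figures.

7.88e-18 parsecs

1 inch = 8.23158e-19 pc.
Thus 9.5697 × 8.23158e-19 ≈ 7.88e-18 pc.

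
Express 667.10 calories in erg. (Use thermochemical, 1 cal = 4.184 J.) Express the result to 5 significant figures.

1 calorie = 4.18400 × 10^7 ergs.
Then 667.10 × 4.18400 × 10^7 ≈ 2.7911 × 10^10 erg.

2.7911 × 10^10 erg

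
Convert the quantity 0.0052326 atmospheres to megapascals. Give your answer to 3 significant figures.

0.000530 megapascals

1 atm = 0.101325 MPa.
Then 0.0052326 × 0.101325 ≈ 0.000530 MPa.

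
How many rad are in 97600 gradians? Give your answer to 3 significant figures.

1530 rad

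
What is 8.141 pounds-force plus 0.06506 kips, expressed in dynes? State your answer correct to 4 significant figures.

3.256e+7 dyn

8.141 lbf = 3.62130e+6 dyn and 0.06506 kip = 2.89401e+7 dyn.
3.62130e+6 + 2.89401e+7 ≈ 3.256e+7 dyn.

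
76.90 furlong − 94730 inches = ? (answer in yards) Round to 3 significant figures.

14300 yards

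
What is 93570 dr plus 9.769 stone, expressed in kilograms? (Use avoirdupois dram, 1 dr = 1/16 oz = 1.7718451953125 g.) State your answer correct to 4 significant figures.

227.8 kilograms

93570 dr = 165.792 kg and 9.769 st = 62.0360 kg.
165.792 + 62.0360 ≈ 227.8 kg.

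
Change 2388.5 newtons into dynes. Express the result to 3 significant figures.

1 newton = 100000 dyn.
So 2388.5 × 100000 ≈ 2.39e+8 dyn.

2.39e+8 dynes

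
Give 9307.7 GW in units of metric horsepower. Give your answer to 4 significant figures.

1.265e+10 metric horsepower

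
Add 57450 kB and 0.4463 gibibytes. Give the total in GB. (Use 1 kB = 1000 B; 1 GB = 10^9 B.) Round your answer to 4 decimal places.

57450 kB = 0.0574500 GB and 0.4463 GiB = 0.479211 GB.
0.0574500 + 0.479211 ≈ 0.5367 GB.

0.5367 GB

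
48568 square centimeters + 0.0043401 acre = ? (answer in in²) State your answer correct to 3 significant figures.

48568 cm² = 7528.06 in² and 0.0043401 acre = 27223.9 in².
7528.06 + 27223.9 ≈ 34800 in².

34800 in²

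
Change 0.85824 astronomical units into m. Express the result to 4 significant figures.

1.284 × 10^11 m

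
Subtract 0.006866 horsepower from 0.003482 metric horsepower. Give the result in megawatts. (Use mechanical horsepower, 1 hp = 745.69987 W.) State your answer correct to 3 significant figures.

0.003482 PS = 2.56101e-6 MW and 0.006866 hp = 5.11998e-6 MW.
2.56101e-6 − 5.11998e-6 ≈ -2.56e-6 MW.

-2.56e-6 MW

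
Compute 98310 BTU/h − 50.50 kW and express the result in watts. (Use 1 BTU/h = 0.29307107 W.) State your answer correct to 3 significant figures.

-21700 watts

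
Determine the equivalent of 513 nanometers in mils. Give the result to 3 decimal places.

0.020 mils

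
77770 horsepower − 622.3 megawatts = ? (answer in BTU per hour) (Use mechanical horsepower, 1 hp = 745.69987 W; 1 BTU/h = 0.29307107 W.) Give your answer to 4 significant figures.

-1.925 × 10^9 BTU/h

77770 hp = 1.97881 × 10^8 BTU/h and 622.3 MW = 2.12338 × 10^9 BTU/h.
1.97881 × 10^8 − 2.12338 × 10^9 ≈ -1.925 × 10^9 BTU/h.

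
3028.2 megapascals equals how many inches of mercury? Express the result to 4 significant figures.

894200 inHg

1 megapascal = 295.300 inHg.
Thus 3028.2 × 295.300 ≈ 894200 inHg.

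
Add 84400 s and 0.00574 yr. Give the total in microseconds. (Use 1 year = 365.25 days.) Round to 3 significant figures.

2.66e+11 μs

84400 s = 8.44000e+10 μs and 0.00574 yr = 1.81141e+11 μs.
8.44000e+10 + 1.81141e+11 ≈ 2.66e+11 μs.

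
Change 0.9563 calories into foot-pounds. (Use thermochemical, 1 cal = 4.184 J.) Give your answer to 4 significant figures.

2.951 ft·lbf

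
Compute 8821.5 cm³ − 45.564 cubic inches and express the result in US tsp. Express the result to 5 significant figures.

8821.5 cm³ = 1789.74 US tsp and 45.564 in³ = 151.486 US tsp.
1789.74 − 151.486 ≈ 1638.3 US tsp.

1638.3 US tsp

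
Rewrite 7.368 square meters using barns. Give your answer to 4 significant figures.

7.368e+28 barns

1 square meter = 1.00000e+28 barn.
So 7.368 × 1.00000e+28 ≈ 7.368e+28 barn.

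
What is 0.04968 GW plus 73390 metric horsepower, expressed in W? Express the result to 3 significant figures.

0.04968 GW = 4.96800 × 10^7 W and 73390 PS = 5.39783 × 10^7 W.
4.96800 × 10^7 + 5.39783 × 10^7 ≈ 1.04 × 10^8 W.

1.04 × 10^8 W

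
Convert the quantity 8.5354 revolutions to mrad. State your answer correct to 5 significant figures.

53629 mrad

1 rev = 6283.185 milliradians.
Then 8.5354 × 6283.185 ≈ 53629 mrad.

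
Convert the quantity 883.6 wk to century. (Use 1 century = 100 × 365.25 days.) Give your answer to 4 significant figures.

1 wk = 0.000191650 centuries.
Thus 883.6 × 0.000191650 ≈ 0.1693 century.

0.1693 centuries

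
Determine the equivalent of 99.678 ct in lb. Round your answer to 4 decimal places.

0.0440 lb

1 ct = 0.000440925 pounds.
99.678 × 0.000440925 ≈ 0.0440 lb.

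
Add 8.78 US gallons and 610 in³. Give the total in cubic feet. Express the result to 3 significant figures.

8.78 US gal = 1.17372 ft³ and 610 in³ = 0.353009 ft³.
1.17372 + 0.353009 ≈ 1.53 ft³.

1.53 cubic feet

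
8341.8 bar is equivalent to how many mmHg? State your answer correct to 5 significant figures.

6.2569 × 10^6 millimeters of mercury

1 bar = 750.062 mmHg.
So 8341.8 × 750.062 ≈ 6.2569 × 10^6 mmHg.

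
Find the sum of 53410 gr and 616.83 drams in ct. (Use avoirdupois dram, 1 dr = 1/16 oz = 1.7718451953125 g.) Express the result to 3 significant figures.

22800 ct

53410 gr = 17304.5 ct and 616.83 dr = 5464.64 ct.
17304.5 + 5464.64 ≈ 22800 ct.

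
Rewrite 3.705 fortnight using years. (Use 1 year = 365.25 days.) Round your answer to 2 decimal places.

0.14 yr

1 fortnight = 0.0383299 yr.
So 3.705 × 0.0383299 ≈ 0.14 yr.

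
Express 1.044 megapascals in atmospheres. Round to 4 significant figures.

1 megapascal = 9.86923 atm.
So 1.044 × 9.86923 ≈ 10.30 atm.

10.30 atm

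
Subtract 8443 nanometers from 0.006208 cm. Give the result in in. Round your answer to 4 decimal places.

0.006208 cm = 0.00244409 in and 8443 nm = 0.000332402 in.
0.00244409 − 0.000332402 ≈ 0.0021 in.

0.0021 inches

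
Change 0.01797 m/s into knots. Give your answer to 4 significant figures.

0.03493 kn

1 meter per second = 1.94384 knots.
Thus 0.01797 × 1.94384 ≈ 0.03493 kn.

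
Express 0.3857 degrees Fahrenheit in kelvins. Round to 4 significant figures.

255.6 kelvins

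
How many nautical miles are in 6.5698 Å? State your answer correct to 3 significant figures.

3.55 × 10^-13 nmi

1 angstrom = 5.39957 × 10^-14 nmi.
Thus 6.5698 × 5.39957 × 10^-14 ≈ 3.55 × 10^-13 nmi.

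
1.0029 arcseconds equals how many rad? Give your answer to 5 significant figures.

1 arcsec = 4.84814 × 10^-6 rad.
So 1.0029 × 4.84814 × 10^-6 ≈ 4.8622 × 10^-6 rad.

4.8622 × 10^-6 radians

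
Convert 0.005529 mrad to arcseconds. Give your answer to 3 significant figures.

1 milliradian = 206.265 arcsec.
Then 0.005529 × 206.265 ≈ 1.14 arcsec.

1.14 arcsec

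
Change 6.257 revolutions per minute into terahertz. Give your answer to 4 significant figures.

1 rpm = 1.66667 × 10^-14 terahertz.
Thus 6.257 × 1.66667 × 10^-14 ≈ 1.043 × 10^-13 THz.

1.043 × 10^-13 THz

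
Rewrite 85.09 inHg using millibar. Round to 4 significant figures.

1 inHg = 33.8639 millibar.
Then 85.09 × 33.8639 ≈ 2881 mbar.

2881 millibar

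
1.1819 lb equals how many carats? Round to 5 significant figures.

1 lb = 2267.96 ct.
Then 1.1819 × 2267.96 ≈ 2680.5 ct.

2680.5 carats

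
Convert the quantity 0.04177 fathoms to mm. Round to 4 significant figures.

76.39 mm

1 fathom = 1828.80 millimeters.
Then 0.04177 × 1828.80 ≈ 76.39 mm.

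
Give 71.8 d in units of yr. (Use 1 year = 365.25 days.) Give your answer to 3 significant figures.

1 day = 0.00273785 yr.
Thus 71.8 × 0.00273785 ≈ 0.197 yr.

0.197 years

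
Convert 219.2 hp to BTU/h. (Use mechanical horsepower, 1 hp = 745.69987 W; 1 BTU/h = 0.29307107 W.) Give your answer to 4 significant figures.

557700 BTU per hour

1 horsepower = 2544.43 BTU per hour.
So 219.2 × 2544.43 ≈ 557700 BTU/h.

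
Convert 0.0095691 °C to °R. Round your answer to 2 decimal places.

491.69 °R

°R = (°C + 273.15) × 9/5.
Applying the formula gives 491.69 °R.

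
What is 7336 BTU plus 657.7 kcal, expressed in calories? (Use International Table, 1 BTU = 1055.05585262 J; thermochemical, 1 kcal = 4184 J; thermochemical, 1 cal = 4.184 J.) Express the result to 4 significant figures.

7336 BTU = 1.84988 × 10^6 cal and 657.7 kcal = 657700 cal.
1.84988 × 10^6 + 657700 ≈ 2.508 × 10^6 cal.

2.508 × 10^6 cal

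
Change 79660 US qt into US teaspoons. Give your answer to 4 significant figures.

1.529e+7 US tsp

1 US qt = 192.000 US tsp.
So 79660 × 192.000 ≈ 1.529e+7 US tsp.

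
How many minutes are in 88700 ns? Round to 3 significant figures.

1.48 × 10^-6 minutes

1 ns = 1.66667 × 10^-11 min.
Thus 88700 × 1.66667 × 10^-11 ≈ 1.48 × 10^-6 min.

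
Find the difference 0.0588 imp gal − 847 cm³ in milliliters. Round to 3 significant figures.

0.0588 imp gal = 267.310 mL and 847 cm³ = 847.000 mL.
267.310 − 847.000 ≈ -580 mL.

-580 mL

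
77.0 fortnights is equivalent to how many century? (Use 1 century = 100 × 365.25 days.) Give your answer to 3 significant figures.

1 fortnight = 0.000383299 century.
So 77.0 × 0.000383299 ≈ 0.0295 century.

0.0295 centuries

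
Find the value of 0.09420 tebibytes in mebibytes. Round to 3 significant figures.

1 tebibyte = 1.04858e+6 mebibytes.
0.09420 × 1.04858e+6 ≈ 98800 MiB.

98800 MiB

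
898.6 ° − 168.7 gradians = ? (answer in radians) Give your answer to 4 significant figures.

13.03 rad

898.6 ° = 15.6835 rad and 168.7 grad = 2.64993 rad.
15.6835 − 2.64993 ≈ 13.03 rad.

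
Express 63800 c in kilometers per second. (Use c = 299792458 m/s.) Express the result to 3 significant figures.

1.91 × 10^10 km/s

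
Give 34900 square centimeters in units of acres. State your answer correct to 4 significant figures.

1 cm² = 2.47105 × 10^-8 acres.
34900 × 2.47105 × 10^-8 ≈ 0.0008624 acre.

0.0008624 acre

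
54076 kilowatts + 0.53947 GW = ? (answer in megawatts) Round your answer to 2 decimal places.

54076 kW = 54.0760 MW and 0.53947 GW = 539.470 MW.
54.0760 + 539.470 ≈ 593.55 MW.

593.55 MW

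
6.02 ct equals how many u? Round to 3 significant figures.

7.25e+23 atomic mass units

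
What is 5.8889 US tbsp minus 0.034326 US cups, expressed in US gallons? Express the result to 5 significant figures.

5.8889 US tbsp = 0.02300352 US gal and 0.034326 US cup = 0.002145375 US gal.
0.02300352 − 0.002145375 ≈ 0.020858 US gal.

0.020858 US gallons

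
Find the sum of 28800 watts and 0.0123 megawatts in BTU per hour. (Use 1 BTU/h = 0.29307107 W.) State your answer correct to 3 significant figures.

140000 BTU/h

28800 W = 98269.7 BTU/h and 0.0123 MW = 41969.3 BTU/h.
98269.7 + 41969.3 ≈ 140000 BTU/h.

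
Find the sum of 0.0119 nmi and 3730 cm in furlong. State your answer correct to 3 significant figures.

0.0119 nmi = 0.109554 furlong and 3730 cm = 0.185417 furlong.
0.109554 + 0.185417 ≈ 0.295 furlong.

0.295 furlongs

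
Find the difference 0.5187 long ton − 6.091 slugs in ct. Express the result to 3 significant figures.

2.19e+6 ct

0.5187 long ton = 2.63512e+6 ct and 6.091 slug = 444457 ct.
2.63512e+6 − 444457 ≈ 2.19e+6 ct.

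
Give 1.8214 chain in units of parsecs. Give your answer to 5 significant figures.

1.1874 × 10^-15 parsecs

1 chain = 6.51941 × 10^-16 pc.
Thus 1.8214 × 6.51941 × 10^-16 ≈ 1.1874 × 10^-15 pc.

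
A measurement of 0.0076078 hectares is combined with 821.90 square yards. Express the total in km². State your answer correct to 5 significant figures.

0.0076078 ha = 7.60780e-5 km² and 821.90 yd² = 0.000687213 km².
7.60780e-5 + 0.000687213 ≈ 0.00076329 km².

0.00076329 square kilometers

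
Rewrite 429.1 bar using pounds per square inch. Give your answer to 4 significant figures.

6224 psi

1 bar = 14.5038 psi.
Then 429.1 × 14.5038 ≈ 6224 psi.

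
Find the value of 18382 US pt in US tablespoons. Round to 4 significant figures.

1 US pt = 32.0000 US tablespoons.
18382 × 32.0000 ≈ 588200 US tbsp.

588200 US tbsp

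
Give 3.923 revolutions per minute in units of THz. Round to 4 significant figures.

1 revolution per minute = 1.66667 × 10^-14 terahertz.
So 3.923 × 1.66667 × 10^-14 ≈ 6.538 × 10^-14 THz.

6.538 × 10^-14 terahertz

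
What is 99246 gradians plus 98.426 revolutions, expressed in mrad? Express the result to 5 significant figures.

99246 grad = 1.55895 × 10^6 mrad and 98.426 rev = 618429 mrad.
1.55895 × 10^6 + 618429 ≈ 2.1774 × 10^6 mrad.

2.1774 × 10^6 mrad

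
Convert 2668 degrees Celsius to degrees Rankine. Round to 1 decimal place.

°R = (°C + 273.15) × 9/5.
Applying the formula gives 5294.1 °R.

5294.1 °R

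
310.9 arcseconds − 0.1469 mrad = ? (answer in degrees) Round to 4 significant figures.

0.07794 °

310.9 arcsec = 0.0863611 ° and 0.1469 mrad = 0.00841675 °.
0.0863611 − 0.00841675 ≈ 0.07794 °.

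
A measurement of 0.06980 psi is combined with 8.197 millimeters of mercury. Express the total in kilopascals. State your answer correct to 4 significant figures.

1.574 kilopascals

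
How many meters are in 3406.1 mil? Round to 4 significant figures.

0.08651 meters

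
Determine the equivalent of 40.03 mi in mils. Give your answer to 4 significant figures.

2.536e+9 mil

1 mile = 6.33600e+7 mils.
Thus 40.03 × 6.33600e+7 ≈ 2.536e+9 mil.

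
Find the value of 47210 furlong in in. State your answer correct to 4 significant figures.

1 furlong = 7920.00 inches.
Then 47210 × 7920.00 ≈ 3.739 × 10^8 in.

3.739 × 10^8 inches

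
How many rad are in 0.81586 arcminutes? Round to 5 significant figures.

0.00023732 rad

1 arcmin = 0.000290888 radians.
Thus 0.81586 × 0.000290888 ≈ 0.00023732 rad.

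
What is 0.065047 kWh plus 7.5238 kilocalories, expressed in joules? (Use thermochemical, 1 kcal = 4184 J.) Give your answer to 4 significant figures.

0.065047 kWh = 234169 J and 7.5238 kcal = 31479.6 J.
234169 + 31479.6 ≈ 265600 J.

265600 J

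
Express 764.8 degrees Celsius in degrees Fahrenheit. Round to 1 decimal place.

1408.6 degrees Fahrenheit

°C = (°F − 32) × 5/9.
Applying the formula gives 1408.6 °F.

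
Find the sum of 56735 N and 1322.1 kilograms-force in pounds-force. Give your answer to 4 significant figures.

56735 N = 12754.5 lbf and 1322.1 kgf = 2914.73 lbf.
12754.5 + 2914.73 ≈ 15670 lbf.

15670 lbf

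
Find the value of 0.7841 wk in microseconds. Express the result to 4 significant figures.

4.742e+11 μs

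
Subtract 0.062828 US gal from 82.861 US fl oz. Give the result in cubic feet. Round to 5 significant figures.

0.078139 ft³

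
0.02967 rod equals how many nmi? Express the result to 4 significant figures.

1 rod = 0.00271555 nmi.
Then 0.02967 × 0.00271555 ≈ 8.057 × 10^-5 nmi.

8.057 × 10^-5 nmi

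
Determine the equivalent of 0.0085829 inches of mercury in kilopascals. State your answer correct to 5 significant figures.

1 inch of mercury = 3.38639 kPa.
Thus 0.0085829 × 3.38639 ≈ 0.029065 kPa.

0.029065 kPa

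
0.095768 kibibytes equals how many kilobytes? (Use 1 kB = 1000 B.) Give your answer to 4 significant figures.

1 KiB = 1.02400 kilobytes.
Then 0.095768 × 1.02400 ≈ 0.09807 kB.

0.09807 kB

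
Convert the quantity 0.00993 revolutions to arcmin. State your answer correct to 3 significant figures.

1 rev = 21600.0 arcmin.
So 0.00993 × 21600.0 ≈ 214 arcmin.

214 arcminutes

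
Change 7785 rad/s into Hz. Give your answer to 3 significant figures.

1240 Hz

1 rad/s = 0.159155 Hz.
Then 7785 × 0.159155 ≈ 1240 Hz.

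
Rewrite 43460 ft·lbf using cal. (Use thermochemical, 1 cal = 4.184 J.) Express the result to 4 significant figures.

14080 calories

1 ft·lbf = 0.324048 cal.
So 43460 × 0.324048 ≈ 14080 cal.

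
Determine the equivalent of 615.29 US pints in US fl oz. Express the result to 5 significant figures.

9844.6 US fluid ounces

1 US pt = 16.0000 US fl oz.
Thus 615.29 × 16.0000 ≈ 9844.6 US fl oz.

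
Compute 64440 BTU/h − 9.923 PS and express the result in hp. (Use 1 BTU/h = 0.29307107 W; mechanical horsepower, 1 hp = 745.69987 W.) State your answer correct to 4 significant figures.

64440 BTU/h = 25.3259 hp and 9.923 PS = 9.78725 hp.
25.3259 − 9.78725 ≈ 15.54 hp.

15.54 hp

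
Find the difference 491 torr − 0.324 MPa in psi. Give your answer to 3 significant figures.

-37.5 psi

491 torr = 9.49436 psi and 0.324 MPa = 46.9922 psi.
9.49436 − 46.9922 ≈ -37.5 psi.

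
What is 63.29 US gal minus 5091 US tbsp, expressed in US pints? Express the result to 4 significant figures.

63.29 US gal = 506.320 US pt and 5091 US tbsp = 159.094 US pt.
506.320 − 159.094 ≈ 347.2 US pt.

347.2 US pints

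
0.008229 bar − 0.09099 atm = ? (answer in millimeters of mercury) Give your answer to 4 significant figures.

-62.98 millimeters of mercury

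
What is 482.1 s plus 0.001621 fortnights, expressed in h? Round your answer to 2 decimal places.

482.1 s = 0.133917 h and 0.001621 fortnight = 0.544656 h.
0.133917 + 0.544656 ≈ 0.68 h.

0.68 h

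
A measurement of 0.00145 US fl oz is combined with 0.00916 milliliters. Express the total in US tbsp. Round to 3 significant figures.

0.00352 US tablespoons

0.00145 US fl oz = 0.00290000 US tbsp and 0.00916 mL = 0.000619473 US tbsp.
0.00290000 + 0.000619473 ≈ 0.00352 US tbsp.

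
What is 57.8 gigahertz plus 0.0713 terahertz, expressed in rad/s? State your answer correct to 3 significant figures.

8.11 × 10^11 rad/s

57.8 GHz = 3.63168 × 10^11 rad/s and 0.0713 THz = 4.47991 × 10^11 rad/s.
3.63168 × 10^11 + 4.47991 × 10^11 ≈ 8.11 × 10^11 rad/s.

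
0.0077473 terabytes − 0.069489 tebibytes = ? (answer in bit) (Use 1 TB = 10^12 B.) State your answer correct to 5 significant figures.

-5.4925 × 10^11 bit

0.0077473 TB = 6.19784 × 10^10 bit and 0.069489 TiB = 6.11232 × 10^11 bit.
6.19784 × 10^10 − 6.11232 × 10^11 ≈ -5.4925 × 10^11 bit.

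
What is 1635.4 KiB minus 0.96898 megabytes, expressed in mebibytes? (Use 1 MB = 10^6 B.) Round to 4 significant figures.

0.6730 mebibytes

1635.4 KiB = 1.59707 MiB and 0.96898 MB = 0.924091 MiB.
1.59707 − 0.924091 ≈ 0.6730 MiB.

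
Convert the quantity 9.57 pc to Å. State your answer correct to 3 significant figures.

2.95e+27 angstroms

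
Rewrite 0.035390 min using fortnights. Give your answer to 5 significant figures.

1.7555e-6 fortnight

1 min = 4.96032e-5 fortnights.
Thus 0.035390 × 4.96032e-5 ≈ 1.7555e-6 fortnight.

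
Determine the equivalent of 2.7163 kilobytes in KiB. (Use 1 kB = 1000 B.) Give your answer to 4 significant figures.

2.653 kibibytes

1 kilobyte = 0.9765625 KiB.
Then 2.7163 × 0.9765625 ≈ 2.653 KiB.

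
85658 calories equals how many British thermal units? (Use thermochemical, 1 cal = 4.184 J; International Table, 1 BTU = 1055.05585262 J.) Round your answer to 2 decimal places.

339.69 BTU

1 cal = 0.00396567 BTU.
85658 × 0.00396567 ≈ 339.69 BTU.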